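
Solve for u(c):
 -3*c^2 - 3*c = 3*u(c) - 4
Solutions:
 u(c) = -c^2 - c + 4/3


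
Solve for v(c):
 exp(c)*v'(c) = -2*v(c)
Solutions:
 v(c) = C1*exp(2*exp(-c))


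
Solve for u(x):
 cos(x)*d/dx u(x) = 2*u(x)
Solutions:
 u(x) = C1*(sin(x) + 1)/(sin(x) - 1)


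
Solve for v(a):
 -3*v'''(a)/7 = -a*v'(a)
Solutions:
 v(a) = C1 + Integral(C2*airyai(3^(2/3)*7^(1/3)*a/3) + C3*airybi(3^(2/3)*7^(1/3)*a/3), a)


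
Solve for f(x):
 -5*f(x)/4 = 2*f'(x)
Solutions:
 f(x) = C1*exp(-5*x/8)


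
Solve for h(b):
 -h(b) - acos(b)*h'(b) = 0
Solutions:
 h(b) = C1*exp(-Integral(1/acos(b), b))


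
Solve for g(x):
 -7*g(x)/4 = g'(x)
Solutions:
 g(x) = C1*exp(-7*x/4)


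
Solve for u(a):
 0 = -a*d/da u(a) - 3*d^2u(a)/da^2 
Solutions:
 u(a) = C1 + C2*erf(sqrt(6)*a/6)


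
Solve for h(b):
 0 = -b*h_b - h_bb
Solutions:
 h(b) = C1 + C2*erf(sqrt(2)*b/2)


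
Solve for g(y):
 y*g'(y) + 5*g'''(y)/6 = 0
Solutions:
 g(y) = C1 + Integral(C2*airyai(-5^(2/3)*6^(1/3)*y/5) + C3*airybi(-5^(2/3)*6^(1/3)*y/5), y)


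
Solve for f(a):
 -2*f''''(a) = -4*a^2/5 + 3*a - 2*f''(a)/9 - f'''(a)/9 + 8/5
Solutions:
 f(a) = C1 + C2*a + C3*exp(a*(1 - sqrt(145))/36) + C4*exp(a*(1 + sqrt(145))/36) - 3*a^4/10 + 57*a^3/20 - 1323*a^2/40


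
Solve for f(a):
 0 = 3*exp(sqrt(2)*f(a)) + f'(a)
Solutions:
 f(a) = sqrt(2)*(2*log(1/(C1 + 3*a)) - log(2))/4


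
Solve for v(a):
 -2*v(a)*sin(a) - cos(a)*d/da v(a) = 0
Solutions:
 v(a) = C1*cos(a)^2


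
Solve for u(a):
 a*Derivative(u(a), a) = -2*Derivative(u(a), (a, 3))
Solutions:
 u(a) = C1 + Integral(C2*airyai(-2^(2/3)*a/2) + C3*airybi(-2^(2/3)*a/2), a)


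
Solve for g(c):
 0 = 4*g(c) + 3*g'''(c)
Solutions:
 g(c) = C3*exp(-6^(2/3)*c/3) + (C1*sin(2^(2/3)*3^(1/6)*c/2) + C2*cos(2^(2/3)*3^(1/6)*c/2))*exp(6^(2/3)*c/6)


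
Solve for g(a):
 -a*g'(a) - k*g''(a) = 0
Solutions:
 g(a) = C1 + C2*sqrt(k)*erf(sqrt(2)*a*sqrt(1/k)/2)


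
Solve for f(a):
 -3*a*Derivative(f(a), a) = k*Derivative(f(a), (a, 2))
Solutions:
 f(a) = C1 + C2*sqrt(k)*erf(sqrt(6)*a*sqrt(1/k)/2)


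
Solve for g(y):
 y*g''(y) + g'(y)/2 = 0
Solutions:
 g(y) = C1 + C2*sqrt(y)


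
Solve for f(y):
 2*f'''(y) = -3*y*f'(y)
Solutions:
 f(y) = C1 + Integral(C2*airyai(-2^(2/3)*3^(1/3)*y/2) + C3*airybi(-2^(2/3)*3^(1/3)*y/2), y)


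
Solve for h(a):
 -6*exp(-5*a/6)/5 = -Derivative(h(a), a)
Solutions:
 h(a) = C1 - 36*exp(-5*a/6)/25


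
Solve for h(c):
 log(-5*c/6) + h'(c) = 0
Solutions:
 h(c) = C1 - c*log(-c) + c*(-log(5) + 1 + log(6))


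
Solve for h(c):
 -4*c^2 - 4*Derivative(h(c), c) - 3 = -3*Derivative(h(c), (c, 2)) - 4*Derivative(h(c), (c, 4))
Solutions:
 h(c) = C1 + C2*exp(c*(-(4 + sqrt(17))^(1/3) + (4 + sqrt(17))^(-1/3))/4)*sin(sqrt(3)*c*((4 + sqrt(17))^(-1/3) + (4 + sqrt(17))^(1/3))/4) + C3*exp(c*(-(4 + sqrt(17))^(1/3) + (4 + sqrt(17))^(-1/3))/4)*cos(sqrt(3)*c*((4 + sqrt(17))^(-1/3) + (4 + sqrt(17))^(1/3))/4) + C4*exp(-c*(-(4 + sqrt(17))^(1/3) + (4 + sqrt(17))^(-1/3))/2) - c^3/3 - 3*c^2/4 - 15*c/8


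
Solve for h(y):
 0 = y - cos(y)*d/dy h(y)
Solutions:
 h(y) = C1 + Integral(y/cos(y), y)


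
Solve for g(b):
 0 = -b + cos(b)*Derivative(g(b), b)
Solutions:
 g(b) = C1 + Integral(b/cos(b), b)


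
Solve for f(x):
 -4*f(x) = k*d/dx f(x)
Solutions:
 f(x) = C1*exp(-4*x/k)


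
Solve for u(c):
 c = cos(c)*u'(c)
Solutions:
 u(c) = C1 + Integral(c/cos(c), c)


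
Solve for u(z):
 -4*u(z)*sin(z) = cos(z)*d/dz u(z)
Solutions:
 u(z) = C1*cos(z)^4


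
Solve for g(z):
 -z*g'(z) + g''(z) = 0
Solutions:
 g(z) = C1 + C2*erfi(sqrt(2)*z/2)


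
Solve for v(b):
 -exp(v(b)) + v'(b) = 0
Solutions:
 v(b) = log(-1/(C1 + b))


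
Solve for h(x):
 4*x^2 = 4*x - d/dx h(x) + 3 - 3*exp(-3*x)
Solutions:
 h(x) = C1 - 4*x^3/3 + 2*x^2 + 3*x + exp(-3*x)


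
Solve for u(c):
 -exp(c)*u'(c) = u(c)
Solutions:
 u(c) = C1*exp(exp(-c))


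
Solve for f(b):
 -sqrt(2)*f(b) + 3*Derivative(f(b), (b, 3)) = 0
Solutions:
 f(b) = C3*exp(2^(1/6)*3^(2/3)*b/3) + (C1*sin(6^(1/6)*b/2) + C2*cos(6^(1/6)*b/2))*exp(-2^(1/6)*3^(2/3)*b/6)


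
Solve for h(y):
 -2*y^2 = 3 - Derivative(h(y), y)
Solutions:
 h(y) = C1 + 2*y^3/3 + 3*y


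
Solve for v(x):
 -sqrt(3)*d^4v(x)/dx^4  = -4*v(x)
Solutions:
 v(x) = C1*exp(-sqrt(2)*3^(7/8)*x/3) + C2*exp(sqrt(2)*3^(7/8)*x/3) + C3*sin(sqrt(2)*3^(7/8)*x/3) + C4*cos(sqrt(2)*3^(7/8)*x/3)


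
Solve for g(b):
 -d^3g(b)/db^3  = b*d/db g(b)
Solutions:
 g(b) = C1 + Integral(C2*airyai(-b) + C3*airybi(-b), b)


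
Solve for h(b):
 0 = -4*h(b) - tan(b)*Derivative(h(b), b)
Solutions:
 h(b) = C1/sin(b)^4


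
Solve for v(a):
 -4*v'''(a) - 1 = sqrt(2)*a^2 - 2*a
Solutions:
 v(a) = C1 + C2*a + C3*a^2 - sqrt(2)*a^5/240 + a^4/48 - a^3/24


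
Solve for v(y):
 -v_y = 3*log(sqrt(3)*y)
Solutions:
 v(y) = C1 - 3*y*log(y) - 3*y*log(3)/2 + 3*y


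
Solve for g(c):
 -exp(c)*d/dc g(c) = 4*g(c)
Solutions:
 g(c) = C1*exp(4*exp(-c))


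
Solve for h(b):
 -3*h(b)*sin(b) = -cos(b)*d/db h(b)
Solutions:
 h(b) = C1/cos(b)^3


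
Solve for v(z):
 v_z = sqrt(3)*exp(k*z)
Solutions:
 v(z) = C1 + sqrt(3)*exp(k*z)/k


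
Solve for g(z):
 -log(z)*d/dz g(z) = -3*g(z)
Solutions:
 g(z) = C1*exp(3*li(z))


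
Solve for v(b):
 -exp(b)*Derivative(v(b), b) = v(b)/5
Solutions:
 v(b) = C1*exp(exp(-b)/5)


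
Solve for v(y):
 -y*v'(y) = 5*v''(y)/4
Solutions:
 v(y) = C1 + C2*erf(sqrt(10)*y/5)


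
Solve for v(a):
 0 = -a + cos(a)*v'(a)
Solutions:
 v(a) = C1 + Integral(a/cos(a), a)


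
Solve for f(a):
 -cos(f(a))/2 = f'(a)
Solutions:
 f(a) = pi - asin((C1 + exp(a))/(C1 - exp(a)))
 f(a) = asin((C1 + exp(a))/(C1 - exp(a)))


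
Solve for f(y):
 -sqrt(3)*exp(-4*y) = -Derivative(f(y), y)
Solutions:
 f(y) = C1 - sqrt(3)*exp(-4*y)/4


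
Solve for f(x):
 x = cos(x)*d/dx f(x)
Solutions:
 f(x) = C1 + Integral(x/cos(x), x)


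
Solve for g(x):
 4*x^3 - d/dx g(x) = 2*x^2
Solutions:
 g(x) = C1 + x^4 - 2*x^3/3


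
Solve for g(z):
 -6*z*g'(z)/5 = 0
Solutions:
 g(z) = C1


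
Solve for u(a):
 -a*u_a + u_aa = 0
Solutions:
 u(a) = C1 + C2*erfi(sqrt(2)*a/2)


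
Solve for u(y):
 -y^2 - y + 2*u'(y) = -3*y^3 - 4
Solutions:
 u(y) = C1 - 3*y^4/8 + y^3/6 + y^2/4 - 2*y


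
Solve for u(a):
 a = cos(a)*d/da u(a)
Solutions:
 u(a) = C1 + Integral(a/cos(a), a)


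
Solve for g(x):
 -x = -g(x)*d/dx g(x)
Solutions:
 g(x) = -sqrt(C1 + x^2)
 g(x) = sqrt(C1 + x^2)


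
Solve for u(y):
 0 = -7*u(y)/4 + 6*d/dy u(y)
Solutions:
 u(y) = C1*exp(7*y/24)


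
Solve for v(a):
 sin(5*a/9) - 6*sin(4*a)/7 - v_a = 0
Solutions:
 v(a) = C1 - 9*cos(5*a/9)/5 + 3*cos(4*a)/14


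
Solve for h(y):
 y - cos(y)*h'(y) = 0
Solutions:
 h(y) = C1 + Integral(y/cos(y), y)


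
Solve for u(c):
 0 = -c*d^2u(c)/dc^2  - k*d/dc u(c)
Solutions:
 u(c) = C1 + c^(1 - re(k))*(C2*sin(log(c)*Abs(im(k))) + C3*cos(log(c)*im(k)))


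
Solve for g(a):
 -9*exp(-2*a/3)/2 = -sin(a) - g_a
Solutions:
 g(a) = C1 + cos(a) - 27*exp(-2*a/3)/4


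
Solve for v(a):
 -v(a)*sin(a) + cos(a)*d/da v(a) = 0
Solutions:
 v(a) = C1/cos(a)


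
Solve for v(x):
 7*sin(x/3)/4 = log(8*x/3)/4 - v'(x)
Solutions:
 v(x) = C1 + x*log(x)/4 - x*log(3) - x/4 + 3*x*log(6)/4 + 21*cos(x/3)/4


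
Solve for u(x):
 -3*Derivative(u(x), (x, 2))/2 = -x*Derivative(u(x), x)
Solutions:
 u(x) = C1 + C2*erfi(sqrt(3)*x/3)


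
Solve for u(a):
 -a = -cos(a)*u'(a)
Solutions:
 u(a) = C1 + Integral(a/cos(a), a)


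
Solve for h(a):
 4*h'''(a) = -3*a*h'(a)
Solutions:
 h(a) = C1 + Integral(C2*airyai(-6^(1/3)*a/2) + C3*airybi(-6^(1/3)*a/2), a)


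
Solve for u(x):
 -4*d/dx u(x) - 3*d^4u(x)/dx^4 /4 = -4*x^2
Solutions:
 u(x) = C1 + C4*exp(-2*2^(1/3)*3^(2/3)*x/3) + x^3/3 + (C2*sin(2^(1/3)*3^(1/6)*x) + C3*cos(2^(1/3)*3^(1/6)*x))*exp(2^(1/3)*3^(2/3)*x/3)


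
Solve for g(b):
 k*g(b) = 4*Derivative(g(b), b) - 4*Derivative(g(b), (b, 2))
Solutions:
 g(b) = C1*exp(b*(1 - sqrt(1 - k))/2) + C2*exp(b*(sqrt(1 - k) + 1)/2)


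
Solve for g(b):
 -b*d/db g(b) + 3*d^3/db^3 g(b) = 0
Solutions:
 g(b) = C1 + Integral(C2*airyai(3^(2/3)*b/3) + C3*airybi(3^(2/3)*b/3), b)


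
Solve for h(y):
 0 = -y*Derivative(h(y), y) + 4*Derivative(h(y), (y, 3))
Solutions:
 h(y) = C1 + Integral(C2*airyai(2^(1/3)*y/2) + C3*airybi(2^(1/3)*y/2), y)


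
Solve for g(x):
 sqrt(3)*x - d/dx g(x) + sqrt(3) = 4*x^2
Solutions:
 g(x) = C1 - 4*x^3/3 + sqrt(3)*x^2/2 + sqrt(3)*x


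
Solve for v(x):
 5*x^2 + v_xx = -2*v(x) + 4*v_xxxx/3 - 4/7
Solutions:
 v(x) = C1*exp(-sqrt(2)*x*sqrt(3 + sqrt(105))/4) + C2*exp(sqrt(2)*x*sqrt(3 + sqrt(105))/4) + C3*sin(sqrt(2)*x*sqrt(-3 + sqrt(105))/4) + C4*cos(sqrt(2)*x*sqrt(-3 + sqrt(105))/4) - 5*x^2/2 + 31/14


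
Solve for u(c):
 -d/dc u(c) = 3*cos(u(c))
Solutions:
 u(c) = pi - asin((C1 + exp(6*c))/(C1 - exp(6*c)))
 u(c) = asin((C1 + exp(6*c))/(C1 - exp(6*c)))


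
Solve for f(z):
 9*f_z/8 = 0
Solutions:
 f(z) = C1


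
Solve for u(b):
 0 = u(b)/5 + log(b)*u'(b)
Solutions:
 u(b) = C1*exp(-li(b)/5)


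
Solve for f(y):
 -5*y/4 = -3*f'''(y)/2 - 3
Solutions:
 f(y) = C1 + C2*y + C3*y^2 + 5*y^4/144 - y^3/3


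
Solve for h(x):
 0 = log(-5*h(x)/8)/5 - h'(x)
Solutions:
 -5*Integral(1/(log(-_y) - 3*log(2) + log(5)), (_y, h(x))) = C1 - x


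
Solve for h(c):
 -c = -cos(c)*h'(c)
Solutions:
 h(c) = C1 + Integral(c/cos(c), c)


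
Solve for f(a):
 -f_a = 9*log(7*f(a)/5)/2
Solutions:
 -2*Integral(1/(-log(_y) - log(7) + log(5)), (_y, f(a)))/9 = C1 - a


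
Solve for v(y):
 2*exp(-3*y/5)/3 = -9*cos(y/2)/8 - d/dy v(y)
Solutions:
 v(y) = C1 - 9*sin(y/2)/4 + 10*exp(-3*y/5)/9


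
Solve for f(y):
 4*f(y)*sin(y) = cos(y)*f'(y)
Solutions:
 f(y) = C1/cos(y)^4


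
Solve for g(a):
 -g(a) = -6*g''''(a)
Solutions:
 g(a) = C1*exp(-6^(3/4)*a/6) + C2*exp(6^(3/4)*a/6) + C3*sin(6^(3/4)*a/6) + C4*cos(6^(3/4)*a/6)


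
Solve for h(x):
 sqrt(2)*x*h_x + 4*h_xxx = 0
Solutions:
 h(x) = C1 + Integral(C2*airyai(-sqrt(2)*x/2) + C3*airybi(-sqrt(2)*x/2), x)


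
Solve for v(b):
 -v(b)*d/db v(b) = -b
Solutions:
 v(b) = -sqrt(C1 + b^2)
 v(b) = sqrt(C1 + b^2)


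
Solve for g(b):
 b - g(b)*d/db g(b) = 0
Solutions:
 g(b) = -sqrt(C1 + b^2)
 g(b) = sqrt(C1 + b^2)


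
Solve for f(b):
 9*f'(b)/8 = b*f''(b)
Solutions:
 f(b) = C1 + C2*b^(17/8)


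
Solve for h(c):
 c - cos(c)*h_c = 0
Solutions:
 h(c) = C1 + Integral(c/cos(c), c)


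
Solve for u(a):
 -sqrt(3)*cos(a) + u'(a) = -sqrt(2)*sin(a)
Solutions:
 u(a) = C1 + sqrt(3)*sin(a) + sqrt(2)*cos(a)


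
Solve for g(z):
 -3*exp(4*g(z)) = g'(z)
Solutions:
 g(z) = log(-I*(1/(C1 + 12*z))^(1/4))
 g(z) = log(I*(1/(C1 + 12*z))^(1/4))
 g(z) = log(-(1/(C1 + 12*z))^(1/4))
 g(z) = log(1/(C1 + 12*z))/4


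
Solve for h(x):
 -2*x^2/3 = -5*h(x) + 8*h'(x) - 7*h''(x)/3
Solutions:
 h(x) = C1*exp(x*(12 - sqrt(39))/7) + C2*exp(x*(sqrt(39) + 12)/7) + 2*x^2/15 + 32*x/75 + 628/1125


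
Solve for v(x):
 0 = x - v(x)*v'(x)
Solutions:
 v(x) = -sqrt(C1 + x^2)
 v(x) = sqrt(C1 + x^2)


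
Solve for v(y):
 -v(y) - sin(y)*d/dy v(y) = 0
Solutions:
 v(y) = C1*sqrt(cos(y) + 1)/sqrt(cos(y) - 1)


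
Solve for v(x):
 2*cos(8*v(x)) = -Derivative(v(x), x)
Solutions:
 v(x) = -asin((C1 + exp(32*x))/(C1 - exp(32*x)))/8 + pi/8
 v(x) = asin((C1 + exp(32*x))/(C1 - exp(32*x)))/8


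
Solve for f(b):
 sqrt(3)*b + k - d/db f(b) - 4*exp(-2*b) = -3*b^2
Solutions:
 f(b) = C1 + b^3 + sqrt(3)*b^2/2 + b*k + 2*exp(-2*b)


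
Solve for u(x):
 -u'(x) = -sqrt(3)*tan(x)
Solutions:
 u(x) = C1 - sqrt(3)*log(cos(x))


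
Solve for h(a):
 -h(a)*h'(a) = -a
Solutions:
 h(a) = -sqrt(C1 + a^2)
 h(a) = sqrt(C1 + a^2)


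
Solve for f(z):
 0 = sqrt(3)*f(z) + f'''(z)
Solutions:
 f(z) = C3*exp(-3^(1/6)*z) + (C1*sin(3^(2/3)*z/2) + C2*cos(3^(2/3)*z/2))*exp(3^(1/6)*z/2)


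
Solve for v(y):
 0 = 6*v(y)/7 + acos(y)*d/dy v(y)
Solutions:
 v(y) = C1*exp(-6*Integral(1/acos(y), y)/7)


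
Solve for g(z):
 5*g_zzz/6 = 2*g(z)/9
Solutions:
 g(z) = C3*exp(30^(2/3)*z/15) + (C1*sin(10^(2/3)*3^(1/6)*z/10) + C2*cos(10^(2/3)*3^(1/6)*z/10))*exp(-30^(2/3)*z/30)


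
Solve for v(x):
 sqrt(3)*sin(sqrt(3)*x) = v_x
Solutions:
 v(x) = C1 - cos(sqrt(3)*x)


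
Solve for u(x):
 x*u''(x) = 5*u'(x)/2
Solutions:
 u(x) = C1 + C2*x^(7/2)


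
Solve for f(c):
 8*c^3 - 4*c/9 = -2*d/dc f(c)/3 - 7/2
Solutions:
 f(c) = C1 - 3*c^4 + c^2/3 - 21*c/4


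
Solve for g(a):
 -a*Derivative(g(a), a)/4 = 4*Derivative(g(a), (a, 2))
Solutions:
 g(a) = C1 + C2*erf(sqrt(2)*a/8)


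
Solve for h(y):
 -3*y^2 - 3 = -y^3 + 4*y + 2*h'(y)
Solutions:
 h(y) = C1 + y^4/8 - y^3/2 - y^2 - 3*y/2


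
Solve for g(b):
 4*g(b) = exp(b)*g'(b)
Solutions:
 g(b) = C1*exp(-4*exp(-b))


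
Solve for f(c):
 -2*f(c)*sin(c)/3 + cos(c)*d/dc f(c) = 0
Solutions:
 f(c) = C1/cos(c)^(2/3)


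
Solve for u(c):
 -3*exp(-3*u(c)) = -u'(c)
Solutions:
 u(c) = log(C1 + 9*c)/3
 u(c) = log((-3^(1/3) - 3^(5/6)*I)*(C1 + 3*c)^(1/3)/2)
 u(c) = log((-3^(1/3) + 3^(5/6)*I)*(C1 + 3*c)^(1/3)/2)


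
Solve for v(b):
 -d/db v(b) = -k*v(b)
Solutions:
 v(b) = C1*exp(b*k)


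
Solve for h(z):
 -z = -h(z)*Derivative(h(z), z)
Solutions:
 h(z) = -sqrt(C1 + z^2)
 h(z) = sqrt(C1 + z^2)


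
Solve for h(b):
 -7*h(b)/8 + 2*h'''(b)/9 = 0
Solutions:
 h(b) = C3*exp(2^(2/3)*63^(1/3)*b/4) + (C1*sin(3*2^(2/3)*3^(1/6)*7^(1/3)*b/8) + C2*cos(3*2^(2/3)*3^(1/6)*7^(1/3)*b/8))*exp(-2^(2/3)*63^(1/3)*b/8)


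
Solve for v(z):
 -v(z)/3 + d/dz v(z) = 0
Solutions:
 v(z) = C1*exp(z/3)


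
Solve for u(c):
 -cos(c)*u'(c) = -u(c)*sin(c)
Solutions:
 u(c) = C1/cos(c)


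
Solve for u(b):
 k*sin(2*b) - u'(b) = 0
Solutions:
 u(b) = C1 - k*cos(2*b)/2


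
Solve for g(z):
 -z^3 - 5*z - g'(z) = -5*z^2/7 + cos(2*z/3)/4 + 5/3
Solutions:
 g(z) = C1 - z^4/4 + 5*z^3/21 - 5*z^2/2 - 5*z/3 - 3*sin(2*z/3)/8


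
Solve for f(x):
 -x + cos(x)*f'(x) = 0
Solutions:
 f(x) = C1 + Integral(x/cos(x), x)


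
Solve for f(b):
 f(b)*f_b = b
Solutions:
 f(b) = -sqrt(C1 + b^2)
 f(b) = sqrt(C1 + b^2)


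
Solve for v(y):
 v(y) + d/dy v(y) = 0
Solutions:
 v(y) = C1*exp(-y)


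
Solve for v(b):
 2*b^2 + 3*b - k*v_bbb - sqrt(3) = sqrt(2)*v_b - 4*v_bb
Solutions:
 v(b) = C1 + C2*exp(b*(2 - sqrt(-sqrt(2)*k + 4))/k) + C3*exp(b*(sqrt(-sqrt(2)*k + 4) + 2)/k) + sqrt(2)*b^3/3 + 3*sqrt(2)*b^2/4 + 4*b^2 - 2*b*k - sqrt(6)*b/2 + 6*b + 16*sqrt(2)*b


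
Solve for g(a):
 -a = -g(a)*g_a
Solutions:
 g(a) = -sqrt(C1 + a^2)
 g(a) = sqrt(C1 + a^2)


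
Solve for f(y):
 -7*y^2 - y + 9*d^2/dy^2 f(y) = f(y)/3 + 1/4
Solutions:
 f(y) = C1*exp(-sqrt(3)*y/9) + C2*exp(sqrt(3)*y/9) - 21*y^2 - 3*y - 4539/4


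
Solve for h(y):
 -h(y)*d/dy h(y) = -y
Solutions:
 h(y) = -sqrt(C1 + y^2)
 h(y) = sqrt(C1 + y^2)


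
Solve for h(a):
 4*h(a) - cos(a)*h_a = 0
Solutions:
 h(a) = C1*(sin(a)^2 + 2*sin(a) + 1)/(sin(a)^2 - 2*sin(a) + 1)


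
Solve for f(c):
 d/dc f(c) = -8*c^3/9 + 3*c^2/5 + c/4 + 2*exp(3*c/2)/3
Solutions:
 f(c) = C1 - 2*c^4/9 + c^3/5 + c^2/8 + 4*exp(3*c/2)/9


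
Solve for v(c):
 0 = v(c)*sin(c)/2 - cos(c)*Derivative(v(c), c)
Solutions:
 v(c) = C1/sqrt(cos(c))


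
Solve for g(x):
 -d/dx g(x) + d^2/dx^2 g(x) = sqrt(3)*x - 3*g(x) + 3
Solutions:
 g(x) = sqrt(3)*x/3 + (C1*sin(sqrt(11)*x/2) + C2*cos(sqrt(11)*x/2))*exp(x/2) + sqrt(3)/9 + 1


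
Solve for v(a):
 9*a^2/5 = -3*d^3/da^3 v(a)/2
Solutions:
 v(a) = C1 + C2*a + C3*a^2 - a^5/50


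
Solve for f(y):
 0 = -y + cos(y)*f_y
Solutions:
 f(y) = C1 + Integral(y/cos(y), y)


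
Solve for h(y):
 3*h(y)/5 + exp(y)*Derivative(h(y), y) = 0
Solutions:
 h(y) = C1*exp(3*exp(-y)/5)


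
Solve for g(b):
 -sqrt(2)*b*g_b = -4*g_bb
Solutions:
 g(b) = C1 + C2*erfi(2^(3/4)*b/4)


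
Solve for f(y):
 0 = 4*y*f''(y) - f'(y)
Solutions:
 f(y) = C1 + C2*y^(5/4)


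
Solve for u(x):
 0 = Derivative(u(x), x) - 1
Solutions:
 u(x) = C1 + x


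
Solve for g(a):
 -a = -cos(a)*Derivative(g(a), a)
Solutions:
 g(a) = C1 + Integral(a/cos(a), a)


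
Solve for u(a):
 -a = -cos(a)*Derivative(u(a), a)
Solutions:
 u(a) = C1 + Integral(a/cos(a), a)


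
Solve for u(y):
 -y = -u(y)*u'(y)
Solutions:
 u(y) = -sqrt(C1 + y^2)
 u(y) = sqrt(C1 + y^2)


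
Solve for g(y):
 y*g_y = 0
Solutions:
 g(y) = C1


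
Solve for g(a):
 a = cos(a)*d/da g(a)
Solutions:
 g(a) = C1 + Integral(a/cos(a), a)


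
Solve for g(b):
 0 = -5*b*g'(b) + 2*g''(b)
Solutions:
 g(b) = C1 + C2*erfi(sqrt(5)*b/2)


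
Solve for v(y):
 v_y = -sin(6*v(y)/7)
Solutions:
 y + 7*log(cos(6*v(y)/7) - 1)/12 - 7*log(cos(6*v(y)/7) + 1)/12 = C1


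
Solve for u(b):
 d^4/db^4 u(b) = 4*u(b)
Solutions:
 u(b) = C1*exp(-sqrt(2)*b) + C2*exp(sqrt(2)*b) + C3*sin(sqrt(2)*b) + C4*cos(sqrt(2)*b)


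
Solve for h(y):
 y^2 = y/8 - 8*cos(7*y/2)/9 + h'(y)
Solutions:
 h(y) = C1 + y^3/3 - y^2/16 + 16*sin(7*y/2)/63


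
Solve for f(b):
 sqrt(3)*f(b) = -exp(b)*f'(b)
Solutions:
 f(b) = C1*exp(sqrt(3)*exp(-b))


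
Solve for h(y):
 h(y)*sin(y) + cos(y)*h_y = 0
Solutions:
 h(y) = C1*cos(y)


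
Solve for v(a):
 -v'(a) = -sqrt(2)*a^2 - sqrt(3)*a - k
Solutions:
 v(a) = C1 + sqrt(2)*a^3/3 + sqrt(3)*a^2/2 + a*k


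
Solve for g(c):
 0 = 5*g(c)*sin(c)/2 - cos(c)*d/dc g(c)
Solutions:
 g(c) = C1/cos(c)^(5/2)


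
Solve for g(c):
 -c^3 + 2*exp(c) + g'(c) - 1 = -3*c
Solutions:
 g(c) = C1 + c^4/4 - 3*c^2/2 + c - 2*exp(c)


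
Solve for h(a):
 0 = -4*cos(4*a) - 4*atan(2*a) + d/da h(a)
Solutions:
 h(a) = C1 + 4*a*atan(2*a) - log(4*a^2 + 1) + sin(4*a)


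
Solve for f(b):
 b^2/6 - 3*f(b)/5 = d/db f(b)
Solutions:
 f(b) = C1*exp(-3*b/5) + 5*b^2/18 - 25*b/27 + 125/81


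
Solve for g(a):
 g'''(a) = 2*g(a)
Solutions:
 g(a) = C3*exp(2^(1/3)*a) + (C1*sin(2^(1/3)*sqrt(3)*a/2) + C2*cos(2^(1/3)*sqrt(3)*a/2))*exp(-2^(1/3)*a/2)


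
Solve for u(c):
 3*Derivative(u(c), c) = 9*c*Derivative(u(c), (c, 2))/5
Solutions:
 u(c) = C1 + C2*c^(8/3)


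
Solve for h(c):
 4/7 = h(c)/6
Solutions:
 h(c) = 24/7


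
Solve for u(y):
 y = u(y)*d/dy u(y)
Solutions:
 u(y) = -sqrt(C1 + y^2)
 u(y) = sqrt(C1 + y^2)


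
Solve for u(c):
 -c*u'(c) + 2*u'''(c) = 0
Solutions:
 u(c) = C1 + Integral(C2*airyai(2^(2/3)*c/2) + C3*airybi(2^(2/3)*c/2), c)


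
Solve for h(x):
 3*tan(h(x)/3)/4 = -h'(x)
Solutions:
 h(x) = -3*asin(C1*exp(-x/4)) + 3*pi
 h(x) = 3*asin(C1*exp(-x/4))


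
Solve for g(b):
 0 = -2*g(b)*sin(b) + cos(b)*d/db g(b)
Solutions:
 g(b) = C1/cos(b)^2


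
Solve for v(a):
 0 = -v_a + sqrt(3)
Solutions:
 v(a) = C1 + sqrt(3)*a


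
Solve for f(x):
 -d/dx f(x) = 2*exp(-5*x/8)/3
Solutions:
 f(x) = C1 + 16*exp(-5*x/8)/15


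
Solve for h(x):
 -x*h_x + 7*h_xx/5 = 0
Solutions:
 h(x) = C1 + C2*erfi(sqrt(70)*x/14)


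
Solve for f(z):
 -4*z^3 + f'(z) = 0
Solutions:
 f(z) = C1 + z^4


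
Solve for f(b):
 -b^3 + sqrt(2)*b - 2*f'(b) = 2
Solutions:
 f(b) = C1 - b^4/8 + sqrt(2)*b^2/4 - b


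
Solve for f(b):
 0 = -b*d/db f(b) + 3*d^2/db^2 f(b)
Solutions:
 f(b) = C1 + C2*erfi(sqrt(6)*b/6)


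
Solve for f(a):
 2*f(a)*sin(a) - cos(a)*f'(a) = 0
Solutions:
 f(a) = C1/cos(a)^2


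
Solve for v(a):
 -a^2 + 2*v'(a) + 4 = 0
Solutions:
 v(a) = C1 + a^3/6 - 2*a


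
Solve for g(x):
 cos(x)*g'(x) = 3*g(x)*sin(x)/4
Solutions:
 g(x) = C1/cos(x)^(3/4)


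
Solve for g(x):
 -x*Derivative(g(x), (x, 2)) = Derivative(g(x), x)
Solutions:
 g(x) = C1 + C2*log(x)


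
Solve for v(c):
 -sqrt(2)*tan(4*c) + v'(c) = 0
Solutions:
 v(c) = C1 - sqrt(2)*log(cos(4*c))/4


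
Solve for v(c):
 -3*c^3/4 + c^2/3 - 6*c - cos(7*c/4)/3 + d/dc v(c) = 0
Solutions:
 v(c) = C1 + 3*c^4/16 - c^3/9 + 3*c^2 + 4*sin(7*c/4)/21


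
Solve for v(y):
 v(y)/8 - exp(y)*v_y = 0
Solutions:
 v(y) = C1*exp(-exp(-y)/8)


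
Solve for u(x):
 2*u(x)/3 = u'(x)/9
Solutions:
 u(x) = C1*exp(6*x)


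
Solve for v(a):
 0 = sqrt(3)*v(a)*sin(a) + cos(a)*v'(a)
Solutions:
 v(a) = C1*cos(a)^(sqrt(3))


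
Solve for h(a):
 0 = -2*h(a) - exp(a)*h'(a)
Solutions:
 h(a) = C1*exp(2*exp(-a))


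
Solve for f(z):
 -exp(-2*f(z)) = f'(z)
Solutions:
 f(z) = log(-sqrt(C1 - 2*z))
 f(z) = log(C1 - 2*z)/2


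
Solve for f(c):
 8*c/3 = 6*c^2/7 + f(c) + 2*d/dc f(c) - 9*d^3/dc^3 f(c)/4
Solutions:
 f(c) = C1*exp(-6^(1/3)*c*(4*6^(1/3)/(sqrt(345) + 27)^(1/3) + (sqrt(345) + 27)^(1/3))/18)*sin(2^(1/3)*3^(1/6)*c*(-3^(2/3)*(sqrt(345) + 27)^(1/3) + 12*2^(1/3)/(sqrt(345) + 27)^(1/3))/18) + C2*exp(-6^(1/3)*c*(4*6^(1/3)/(sqrt(345) + 27)^(1/3) + (sqrt(345) + 27)^(1/3))/18)*cos(2^(1/3)*3^(1/6)*c*(-3^(2/3)*(sqrt(345) + 27)^(1/3) + 12*2^(1/3)/(sqrt(345) + 27)^(1/3))/18) + C3*exp(6^(1/3)*c*(4*6^(1/3)/(sqrt(345) + 27)^(1/3) + (sqrt(345) + 27)^(1/3))/9) - 6*c^2/7 + 128*c/21 - 256/21


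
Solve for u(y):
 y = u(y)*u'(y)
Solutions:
 u(y) = -sqrt(C1 + y^2)
 u(y) = sqrt(C1 + y^2)


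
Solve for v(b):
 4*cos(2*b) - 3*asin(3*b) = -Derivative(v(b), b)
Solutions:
 v(b) = C1 + 3*b*asin(3*b) + sqrt(1 - 9*b^2) - 2*sin(2*b)


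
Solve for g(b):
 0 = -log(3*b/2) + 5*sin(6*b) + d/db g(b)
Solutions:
 g(b) = C1 + b*log(b) - b - b*log(2) + b*log(3) + 5*cos(6*b)/6


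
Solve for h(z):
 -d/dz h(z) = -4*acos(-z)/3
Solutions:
 h(z) = C1 + 4*z*acos(-z)/3 + 4*sqrt(1 - z^2)/3


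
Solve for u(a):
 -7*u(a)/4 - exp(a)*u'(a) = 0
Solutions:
 u(a) = C1*exp(7*exp(-a)/4)


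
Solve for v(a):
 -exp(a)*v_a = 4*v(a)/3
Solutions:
 v(a) = C1*exp(4*exp(-a)/3)


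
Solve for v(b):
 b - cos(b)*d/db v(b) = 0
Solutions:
 v(b) = C1 + Integral(b/cos(b), b)


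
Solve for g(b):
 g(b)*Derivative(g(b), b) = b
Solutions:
 g(b) = -sqrt(C1 + b^2)
 g(b) = sqrt(C1 + b^2)


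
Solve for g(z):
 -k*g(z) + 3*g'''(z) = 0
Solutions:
 g(z) = C1*exp(3^(2/3)*k^(1/3)*z/3) + C2*exp(k^(1/3)*z*(-3^(2/3) + 3*3^(1/6)*I)/6) + C3*exp(-k^(1/3)*z*(3^(2/3) + 3*3^(1/6)*I)/6)


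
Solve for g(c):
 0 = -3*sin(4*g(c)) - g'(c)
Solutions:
 g(c) = -acos((-C1 - exp(24*c))/(C1 - exp(24*c)))/4 + pi/2
 g(c) = acos((-C1 - exp(24*c))/(C1 - exp(24*c)))/4


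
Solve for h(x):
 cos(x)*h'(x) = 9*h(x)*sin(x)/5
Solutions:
 h(x) = C1/cos(x)^(9/5)


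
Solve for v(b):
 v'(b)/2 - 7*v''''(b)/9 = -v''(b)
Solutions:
 v(b) = C1 + C2*exp(-42^(1/3)*b*(2*42^(1/3)/(sqrt(105) + 21)^(1/3) + (sqrt(105) + 21)^(1/3))/28)*sin(14^(1/3)*3^(1/6)*b*(-3^(2/3)*(sqrt(105) + 21)^(1/3) + 6*14^(1/3)/(sqrt(105) + 21)^(1/3))/28) + C3*exp(-42^(1/3)*b*(2*42^(1/3)/(sqrt(105) + 21)^(1/3) + (sqrt(105) + 21)^(1/3))/28)*cos(14^(1/3)*3^(1/6)*b*(-3^(2/3)*(sqrt(105) + 21)^(1/3) + 6*14^(1/3)/(sqrt(105) + 21)^(1/3))/28) + C4*exp(42^(1/3)*b*(2*42^(1/3)/(sqrt(105) + 21)^(1/3) + (sqrt(105) + 21)^(1/3))/14)


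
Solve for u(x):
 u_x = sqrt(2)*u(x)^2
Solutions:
 u(x) = -1/(C1 + sqrt(2)*x)


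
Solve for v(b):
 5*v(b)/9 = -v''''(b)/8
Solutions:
 v(b) = (C1*sin(10^(1/4)*sqrt(3)*b/3) + C2*cos(10^(1/4)*sqrt(3)*b/3))*exp(-10^(1/4)*sqrt(3)*b/3) + (C3*sin(10^(1/4)*sqrt(3)*b/3) + C4*cos(10^(1/4)*sqrt(3)*b/3))*exp(10^(1/4)*sqrt(3)*b/3)


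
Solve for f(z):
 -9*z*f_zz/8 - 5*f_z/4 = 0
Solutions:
 f(z) = C1 + C2/z^(1/9)


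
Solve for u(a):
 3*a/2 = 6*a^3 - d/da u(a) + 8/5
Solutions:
 u(a) = C1 + 3*a^4/2 - 3*a^2/4 + 8*a/5


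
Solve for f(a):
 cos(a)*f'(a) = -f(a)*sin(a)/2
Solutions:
 f(a) = C1*sqrt(cos(a))


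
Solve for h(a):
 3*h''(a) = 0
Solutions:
 h(a) = C1 + C2*a


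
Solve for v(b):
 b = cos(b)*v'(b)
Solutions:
 v(b) = C1 + Integral(b/cos(b), b)


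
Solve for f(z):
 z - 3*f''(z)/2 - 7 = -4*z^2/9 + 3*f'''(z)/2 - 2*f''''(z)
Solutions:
 f(z) = C1 + C2*z + C3*exp(z*(3 - sqrt(57))/8) + C4*exp(z*(3 + sqrt(57))/8) + 2*z^4/81 + z^3/81 - 160*z^2/81


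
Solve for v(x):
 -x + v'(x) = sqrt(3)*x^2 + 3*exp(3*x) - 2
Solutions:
 v(x) = C1 + sqrt(3)*x^3/3 + x^2/2 - 2*x + exp(3*x)


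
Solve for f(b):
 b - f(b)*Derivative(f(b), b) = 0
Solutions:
 f(b) = -sqrt(C1 + b^2)
 f(b) = sqrt(C1 + b^2)


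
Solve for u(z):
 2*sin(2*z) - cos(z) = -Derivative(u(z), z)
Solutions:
 u(z) = C1 + sin(z) + cos(2*z)


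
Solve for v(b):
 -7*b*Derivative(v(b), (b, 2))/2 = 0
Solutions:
 v(b) = C1 + C2*b


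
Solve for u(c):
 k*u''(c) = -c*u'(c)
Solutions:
 u(c) = C1 + C2*sqrt(k)*erf(sqrt(2)*c*sqrt(1/k)/2)


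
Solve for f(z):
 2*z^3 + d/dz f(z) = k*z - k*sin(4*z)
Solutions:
 f(z) = C1 + k*z^2/2 + k*cos(4*z)/4 - z^4/2


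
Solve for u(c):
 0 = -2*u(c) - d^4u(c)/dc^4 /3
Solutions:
 u(c) = (C1*sin(2^(3/4)*3^(1/4)*c/2) + C2*cos(2^(3/4)*3^(1/4)*c/2))*exp(-2^(3/4)*3^(1/4)*c/2) + (C3*sin(2^(3/4)*3^(1/4)*c/2) + C4*cos(2^(3/4)*3^(1/4)*c/2))*exp(2^(3/4)*3^(1/4)*c/2)


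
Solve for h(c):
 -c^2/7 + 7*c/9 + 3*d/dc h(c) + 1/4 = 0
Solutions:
 h(c) = C1 + c^3/63 - 7*c^2/54 - c/12


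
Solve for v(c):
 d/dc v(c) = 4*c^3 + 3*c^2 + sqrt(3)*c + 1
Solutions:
 v(c) = C1 + c^4 + c^3 + sqrt(3)*c^2/2 + c


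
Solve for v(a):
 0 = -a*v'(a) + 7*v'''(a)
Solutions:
 v(a) = C1 + Integral(C2*airyai(7^(2/3)*a/7) + C3*airybi(7^(2/3)*a/7), a)


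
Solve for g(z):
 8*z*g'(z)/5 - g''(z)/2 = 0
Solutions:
 g(z) = C1 + C2*erfi(2*sqrt(10)*z/5)


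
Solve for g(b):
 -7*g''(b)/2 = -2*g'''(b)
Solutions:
 g(b) = C1 + C2*b + C3*exp(7*b/4)


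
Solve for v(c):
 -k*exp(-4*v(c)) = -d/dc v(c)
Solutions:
 v(c) = log(-I*(C1 + 4*c*k)^(1/4))
 v(c) = log(I*(C1 + 4*c*k)^(1/4))
 v(c) = log(-(C1 + 4*c*k)^(1/4))
 v(c) = log(C1 + 4*c*k)/4


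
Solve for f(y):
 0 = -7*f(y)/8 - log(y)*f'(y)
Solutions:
 f(y) = C1*exp(-7*li(y)/8)


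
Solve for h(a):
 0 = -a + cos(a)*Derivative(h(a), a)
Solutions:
 h(a) = C1 + Integral(a/cos(a), a)


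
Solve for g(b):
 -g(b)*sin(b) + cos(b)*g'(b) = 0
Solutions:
 g(b) = C1/cos(b)


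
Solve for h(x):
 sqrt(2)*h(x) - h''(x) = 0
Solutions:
 h(x) = C1*exp(-2^(1/4)*x) + C2*exp(2^(1/4)*x)


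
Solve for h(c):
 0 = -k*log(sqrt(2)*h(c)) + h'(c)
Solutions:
 Integral(1/(2*log(_y) + log(2)), (_y, h(c))) = C1 + c*k/2


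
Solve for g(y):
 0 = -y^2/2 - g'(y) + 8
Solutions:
 g(y) = C1 - y^3/6 + 8*y


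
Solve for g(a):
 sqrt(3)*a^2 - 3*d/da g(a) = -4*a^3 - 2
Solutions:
 g(a) = C1 + a^4/3 + sqrt(3)*a^3/9 + 2*a/3


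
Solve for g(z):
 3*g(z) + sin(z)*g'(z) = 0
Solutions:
 g(z) = C1*(cos(z) + 1)^(3/2)/(cos(z) - 1)^(3/2)


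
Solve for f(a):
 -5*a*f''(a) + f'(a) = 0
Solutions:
 f(a) = C1 + C2*a^(6/5)


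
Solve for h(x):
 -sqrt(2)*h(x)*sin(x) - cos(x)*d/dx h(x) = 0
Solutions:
 h(x) = C1*cos(x)^(sqrt(2))


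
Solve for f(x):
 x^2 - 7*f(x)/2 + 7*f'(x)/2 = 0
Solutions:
 f(x) = C1*exp(x) + 2*x^2/7 + 4*x/7 + 4/7


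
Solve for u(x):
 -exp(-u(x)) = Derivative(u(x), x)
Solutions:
 u(x) = log(C1 - x)


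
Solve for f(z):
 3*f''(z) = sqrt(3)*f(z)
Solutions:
 f(z) = C1*exp(-3^(3/4)*z/3) + C2*exp(3^(3/4)*z/3)


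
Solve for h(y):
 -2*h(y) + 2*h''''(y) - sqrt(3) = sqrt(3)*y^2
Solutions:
 h(y) = C1*exp(-y) + C2*exp(y) + C3*sin(y) + C4*cos(y) - sqrt(3)*y^2/2 - sqrt(3)/2


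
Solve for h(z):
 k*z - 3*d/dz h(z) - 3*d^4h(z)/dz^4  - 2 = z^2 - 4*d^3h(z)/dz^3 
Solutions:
 h(z) = C1 + C2*exp(z*(32*2^(1/3)/(27*sqrt(473) + 601)^(1/3) + 16 + 2^(2/3)*(27*sqrt(473) + 601)^(1/3))/36)*sin(2^(1/3)*sqrt(3)*z*(-2^(1/3)*(27*sqrt(473) + 601)^(1/3) + 32/(27*sqrt(473) + 601)^(1/3))/36) + C3*exp(z*(32*2^(1/3)/(27*sqrt(473) + 601)^(1/3) + 16 + 2^(2/3)*(27*sqrt(473) + 601)^(1/3))/36)*cos(2^(1/3)*sqrt(3)*z*(-2^(1/3)*(27*sqrt(473) + 601)^(1/3) + 32/(27*sqrt(473) + 601)^(1/3))/36) + C4*exp(z*(-2^(2/3)*(27*sqrt(473) + 601)^(1/3) - 32*2^(1/3)/(27*sqrt(473) + 601)^(1/3) + 8)/18) + k*z^2/6 - z^3/9 - 14*z/9


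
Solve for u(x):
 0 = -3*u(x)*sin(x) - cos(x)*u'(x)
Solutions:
 u(x) = C1*cos(x)^3


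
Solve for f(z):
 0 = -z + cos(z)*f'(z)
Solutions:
 f(z) = C1 + Integral(z/cos(z), z)


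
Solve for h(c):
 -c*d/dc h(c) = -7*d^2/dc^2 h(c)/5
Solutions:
 h(c) = C1 + C2*erfi(sqrt(70)*c/14)


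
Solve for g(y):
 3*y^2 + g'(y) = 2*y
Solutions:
 g(y) = C1 - y^3 + y^2


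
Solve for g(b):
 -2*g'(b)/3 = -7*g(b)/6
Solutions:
 g(b) = C1*exp(7*b/4)


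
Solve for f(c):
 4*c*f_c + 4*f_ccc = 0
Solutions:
 f(c) = C1 + Integral(C2*airyai(-c) + C3*airybi(-c), c)


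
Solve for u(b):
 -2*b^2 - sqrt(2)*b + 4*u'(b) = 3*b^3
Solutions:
 u(b) = C1 + 3*b^4/16 + b^3/6 + sqrt(2)*b^2/8


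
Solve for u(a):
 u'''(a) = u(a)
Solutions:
 u(a) = C3*exp(a) + (C1*sin(sqrt(3)*a/2) + C2*cos(sqrt(3)*a/2))*exp(-a/2)


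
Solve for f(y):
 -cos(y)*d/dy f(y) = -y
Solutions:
 f(y) = C1 + Integral(y/cos(y), y)


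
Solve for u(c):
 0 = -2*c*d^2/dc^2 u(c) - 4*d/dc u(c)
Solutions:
 u(c) = C1 + C2/c


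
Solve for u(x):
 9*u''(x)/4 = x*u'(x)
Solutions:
 u(x) = C1 + C2*erfi(sqrt(2)*x/3)


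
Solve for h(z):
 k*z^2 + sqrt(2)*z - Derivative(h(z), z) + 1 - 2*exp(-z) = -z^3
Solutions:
 h(z) = C1 + k*z^3/3 + z^4/4 + sqrt(2)*z^2/2 + z + 2*exp(-z)


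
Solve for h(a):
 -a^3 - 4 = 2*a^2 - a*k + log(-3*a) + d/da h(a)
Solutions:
 h(a) = C1 - a^4/4 - 2*a^3/3 + a^2*k/2 - a*log(-a) + a*(-3 - log(3))


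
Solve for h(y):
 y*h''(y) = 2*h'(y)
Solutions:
 h(y) = C1 + C2*y^3


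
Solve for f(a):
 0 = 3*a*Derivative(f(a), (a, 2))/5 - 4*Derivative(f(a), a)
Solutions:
 f(a) = C1 + C2*a^(23/3)


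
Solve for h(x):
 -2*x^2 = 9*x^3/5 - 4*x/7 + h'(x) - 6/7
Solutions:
 h(x) = C1 - 9*x^4/20 - 2*x^3/3 + 2*x^2/7 + 6*x/7


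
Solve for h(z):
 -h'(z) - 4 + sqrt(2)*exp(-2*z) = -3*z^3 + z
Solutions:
 h(z) = C1 + 3*z^4/4 - z^2/2 - 4*z - sqrt(2)*exp(-2*z)/2


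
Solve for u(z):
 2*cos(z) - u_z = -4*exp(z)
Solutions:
 u(z) = C1 + 4*exp(z) + 2*sin(z)


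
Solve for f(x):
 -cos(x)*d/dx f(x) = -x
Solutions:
 f(x) = C1 + Integral(x/cos(x), x)


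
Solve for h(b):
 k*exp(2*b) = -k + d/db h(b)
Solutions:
 h(b) = C1 + b*k + k*exp(2*b)/2


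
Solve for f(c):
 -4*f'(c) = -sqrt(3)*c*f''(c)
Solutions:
 f(c) = C1 + C2*c^(1 + 4*sqrt(3)/3)


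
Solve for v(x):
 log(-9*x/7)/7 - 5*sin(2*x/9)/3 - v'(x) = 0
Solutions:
 v(x) = C1 + x*log(-x)/7 - x*log(7)/7 - x/7 + 2*x*log(3)/7 + 15*cos(2*x/9)/2


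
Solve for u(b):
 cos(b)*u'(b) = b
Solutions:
 u(b) = C1 + Integral(b/cos(b), b)


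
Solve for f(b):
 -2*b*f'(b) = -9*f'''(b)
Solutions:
 f(b) = C1 + Integral(C2*airyai(6^(1/3)*b/3) + C3*airybi(6^(1/3)*b/3), b)


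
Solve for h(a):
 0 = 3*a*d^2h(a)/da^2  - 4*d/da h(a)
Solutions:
 h(a) = C1 + C2*a^(7/3)


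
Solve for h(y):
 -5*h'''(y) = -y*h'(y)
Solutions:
 h(y) = C1 + Integral(C2*airyai(5^(2/3)*y/5) + C3*airybi(5^(2/3)*y/5), y)


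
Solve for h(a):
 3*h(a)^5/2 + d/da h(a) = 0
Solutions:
 h(a) = -I*(1/(C1 + 6*a))^(1/4)
 h(a) = I*(1/(C1 + 6*a))^(1/4)
 h(a) = -(1/(C1 + 6*a))^(1/4)
 h(a) = (1/(C1 + 6*a))^(1/4)


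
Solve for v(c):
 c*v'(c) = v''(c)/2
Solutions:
 v(c) = C1 + C2*erfi(c)


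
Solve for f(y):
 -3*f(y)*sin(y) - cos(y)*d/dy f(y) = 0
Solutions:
 f(y) = C1*cos(y)^3


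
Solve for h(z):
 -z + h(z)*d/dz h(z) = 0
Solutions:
 h(z) = -sqrt(C1 + z^2)
 h(z) = sqrt(C1 + z^2)


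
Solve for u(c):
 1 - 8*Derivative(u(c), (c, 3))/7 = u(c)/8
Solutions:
 u(c) = C3*exp(-7^(1/3)*c/4) + (C1*sin(sqrt(3)*7^(1/3)*c/8) + C2*cos(sqrt(3)*7^(1/3)*c/8))*exp(7^(1/3)*c/8) + 8


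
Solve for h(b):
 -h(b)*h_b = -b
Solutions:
 h(b) = -sqrt(C1 + b^2)
 h(b) = sqrt(C1 + b^2)


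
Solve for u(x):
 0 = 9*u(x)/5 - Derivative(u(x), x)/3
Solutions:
 u(x) = C1*exp(27*x/5)


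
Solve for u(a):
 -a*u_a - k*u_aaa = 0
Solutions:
 u(a) = C1 + Integral(C2*airyai(a*(-1/k)^(1/3)) + C3*airybi(a*(-1/k)^(1/3)), a)


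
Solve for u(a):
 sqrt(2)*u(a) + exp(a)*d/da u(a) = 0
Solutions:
 u(a) = C1*exp(sqrt(2)*exp(-a))


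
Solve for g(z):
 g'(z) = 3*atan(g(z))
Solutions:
 Integral(1/atan(_y), (_y, g(z))) = C1 + 3*z


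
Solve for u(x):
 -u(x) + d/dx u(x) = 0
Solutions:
 u(x) = C1*exp(x)


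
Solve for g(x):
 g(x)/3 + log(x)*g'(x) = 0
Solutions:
 g(x) = C1*exp(-li(x)/3)


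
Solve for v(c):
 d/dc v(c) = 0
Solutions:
 v(c) = C1


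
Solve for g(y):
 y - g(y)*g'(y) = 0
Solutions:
 g(y) = -sqrt(C1 + y^2)
 g(y) = sqrt(C1 + y^2)


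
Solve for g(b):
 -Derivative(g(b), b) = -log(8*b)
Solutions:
 g(b) = C1 + b*log(b) - b + b*log(8)


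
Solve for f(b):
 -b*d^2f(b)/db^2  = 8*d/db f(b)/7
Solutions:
 f(b) = C1 + C2/b^(1/7)


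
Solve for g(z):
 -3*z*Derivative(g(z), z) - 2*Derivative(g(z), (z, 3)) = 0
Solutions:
 g(z) = C1 + Integral(C2*airyai(-2^(2/3)*3^(1/3)*z/2) + C3*airybi(-2^(2/3)*3^(1/3)*z/2), z)


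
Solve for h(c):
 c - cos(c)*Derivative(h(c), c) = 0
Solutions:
 h(c) = C1 + Integral(c/cos(c), c)


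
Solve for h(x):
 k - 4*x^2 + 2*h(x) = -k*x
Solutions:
 h(x) = -k*x/2 - k/2 + 2*x^2


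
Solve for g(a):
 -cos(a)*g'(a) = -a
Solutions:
 g(a) = C1 + Integral(a/cos(a), a)


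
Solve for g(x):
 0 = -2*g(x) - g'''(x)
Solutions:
 g(x) = C3*exp(-2^(1/3)*x) + (C1*sin(2^(1/3)*sqrt(3)*x/2) + C2*cos(2^(1/3)*sqrt(3)*x/2))*exp(2^(1/3)*x/2)


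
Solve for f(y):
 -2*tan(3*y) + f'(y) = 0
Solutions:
 f(y) = C1 - 2*log(cos(3*y))/3


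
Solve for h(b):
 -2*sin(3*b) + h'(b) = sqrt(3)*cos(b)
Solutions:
 h(b) = C1 + sqrt(3)*sin(b) - 2*cos(3*b)/3


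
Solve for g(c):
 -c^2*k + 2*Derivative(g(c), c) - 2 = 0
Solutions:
 g(c) = C1 + c^3*k/6 + c


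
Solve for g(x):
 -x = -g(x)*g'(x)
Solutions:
 g(x) = -sqrt(C1 + x^2)
 g(x) = sqrt(C1 + x^2)


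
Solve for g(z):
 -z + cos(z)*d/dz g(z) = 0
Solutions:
 g(z) = C1 + Integral(z/cos(z), z)


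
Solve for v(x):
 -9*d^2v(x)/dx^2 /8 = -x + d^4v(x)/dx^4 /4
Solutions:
 v(x) = C1 + C2*x + C3*sin(3*sqrt(2)*x/2) + C4*cos(3*sqrt(2)*x/2) + 4*x^3/27


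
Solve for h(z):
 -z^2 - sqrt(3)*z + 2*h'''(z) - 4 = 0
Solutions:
 h(z) = C1 + C2*z + C3*z^2 + z^5/120 + sqrt(3)*z^4/48 + z^3/3


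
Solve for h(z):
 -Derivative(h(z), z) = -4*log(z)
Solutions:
 h(z) = C1 + 4*z*log(z) - 4*z


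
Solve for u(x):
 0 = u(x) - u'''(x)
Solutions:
 u(x) = C3*exp(x) + (C1*sin(sqrt(3)*x/2) + C2*cos(sqrt(3)*x/2))*exp(-x/2)


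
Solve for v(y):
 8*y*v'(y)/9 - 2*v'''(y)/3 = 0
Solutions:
 v(y) = C1 + Integral(C2*airyai(6^(2/3)*y/3) + C3*airybi(6^(2/3)*y/3), y)


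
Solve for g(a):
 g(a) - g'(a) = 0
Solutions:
 g(a) = C1*exp(a)


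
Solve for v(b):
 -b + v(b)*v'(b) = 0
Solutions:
 v(b) = -sqrt(C1 + b^2)
 v(b) = sqrt(C1 + b^2)


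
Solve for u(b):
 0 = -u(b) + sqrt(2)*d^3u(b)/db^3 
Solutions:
 u(b) = C3*exp(2^(5/6)*b/2) + (C1*sin(2^(5/6)*sqrt(3)*b/4) + C2*cos(2^(5/6)*sqrt(3)*b/4))*exp(-2^(5/6)*b/4)


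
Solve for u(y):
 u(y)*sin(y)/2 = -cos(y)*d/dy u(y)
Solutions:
 u(y) = C1*sqrt(cos(y))


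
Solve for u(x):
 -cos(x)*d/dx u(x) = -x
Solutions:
 u(x) = C1 + Integral(x/cos(x), x)


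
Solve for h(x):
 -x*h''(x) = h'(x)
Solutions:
 h(x) = C1 + C2*log(x)


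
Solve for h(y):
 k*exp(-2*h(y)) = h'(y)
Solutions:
 h(y) = log(-sqrt(C1 + 2*k*y))
 h(y) = log(C1 + 2*k*y)/2


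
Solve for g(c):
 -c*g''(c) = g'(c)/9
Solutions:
 g(c) = C1 + C2*c^(8/9)


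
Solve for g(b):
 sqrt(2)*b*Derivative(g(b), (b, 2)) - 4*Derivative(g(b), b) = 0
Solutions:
 g(b) = C1 + C2*b^(1 + 2*sqrt(2))


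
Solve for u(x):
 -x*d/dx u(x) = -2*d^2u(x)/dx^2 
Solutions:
 u(x) = C1 + C2*erfi(x/2)


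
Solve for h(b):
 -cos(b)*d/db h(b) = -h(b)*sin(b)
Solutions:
 h(b) = C1/cos(b)


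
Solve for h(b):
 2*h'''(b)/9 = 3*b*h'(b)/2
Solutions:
 h(b) = C1 + Integral(C2*airyai(3*2^(1/3)*b/2) + C3*airybi(3*2^(1/3)*b/2), b)


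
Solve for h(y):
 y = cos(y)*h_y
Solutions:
 h(y) = C1 + Integral(y/cos(y), y)


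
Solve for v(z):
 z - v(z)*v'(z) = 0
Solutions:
 v(z) = -sqrt(C1 + z^2)
 v(z) = sqrt(C1 + z^2)


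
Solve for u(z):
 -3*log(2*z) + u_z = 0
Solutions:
 u(z) = C1 + 3*z*log(z) - 3*z + z*log(8)


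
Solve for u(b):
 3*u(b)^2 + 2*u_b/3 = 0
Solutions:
 u(b) = 2/(C1 + 9*b)


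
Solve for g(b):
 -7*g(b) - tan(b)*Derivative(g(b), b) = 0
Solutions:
 g(b) = C1/sin(b)^7


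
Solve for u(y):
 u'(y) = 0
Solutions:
 u(y) = C1


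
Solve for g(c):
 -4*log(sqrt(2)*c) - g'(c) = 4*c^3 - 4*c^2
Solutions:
 g(c) = C1 - c^4 + 4*c^3/3 - 4*c*log(c) - c*log(4) + 4*c


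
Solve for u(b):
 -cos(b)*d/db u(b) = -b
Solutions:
 u(b) = C1 + Integral(b/cos(b), b)


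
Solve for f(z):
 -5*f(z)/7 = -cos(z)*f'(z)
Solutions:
 f(z) = C1*(sin(z) + 1)^(5/14)/(sin(z) - 1)^(5/14)


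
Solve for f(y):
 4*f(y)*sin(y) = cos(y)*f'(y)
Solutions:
 f(y) = C1/cos(y)^4


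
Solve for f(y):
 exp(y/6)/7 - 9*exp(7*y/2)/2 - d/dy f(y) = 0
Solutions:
 f(y) = C1 + 6*exp(y/6)/7 - 9*exp(7*y/2)/7


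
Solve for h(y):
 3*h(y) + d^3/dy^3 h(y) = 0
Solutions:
 h(y) = C3*exp(-3^(1/3)*y) + (C1*sin(3^(5/6)*y/2) + C2*cos(3^(5/6)*y/2))*exp(3^(1/3)*y/2)


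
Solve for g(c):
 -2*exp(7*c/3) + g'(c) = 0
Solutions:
 g(c) = C1 + 6*exp(7*c/3)/7


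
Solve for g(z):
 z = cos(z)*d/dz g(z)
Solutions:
 g(z) = C1 + Integral(z/cos(z), z)


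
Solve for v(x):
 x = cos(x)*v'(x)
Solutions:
 v(x) = C1 + Integral(x/cos(x), x)


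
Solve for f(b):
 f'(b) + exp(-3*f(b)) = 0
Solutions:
 f(b) = log(C1 - 3*b)/3
 f(b) = log((-3^(1/3) - 3^(5/6)*I)*(C1 - b)^(1/3)/2)
 f(b) = log((-3^(1/3) + 3^(5/6)*I)*(C1 - b)^(1/3)/2)


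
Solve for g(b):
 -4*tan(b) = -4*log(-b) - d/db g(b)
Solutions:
 g(b) = C1 - 4*b*log(-b) + 4*b - 4*log(cos(b))


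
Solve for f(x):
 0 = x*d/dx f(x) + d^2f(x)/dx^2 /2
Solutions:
 f(x) = C1 + C2*erf(x)


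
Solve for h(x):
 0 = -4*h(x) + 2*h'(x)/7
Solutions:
 h(x) = C1*exp(14*x)


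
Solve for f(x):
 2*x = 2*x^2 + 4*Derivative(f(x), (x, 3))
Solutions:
 f(x) = C1 + C2*x + C3*x^2 - x^5/120 + x^4/48


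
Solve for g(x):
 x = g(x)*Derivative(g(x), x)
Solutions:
 g(x) = -sqrt(C1 + x^2)
 g(x) = sqrt(C1 + x^2)


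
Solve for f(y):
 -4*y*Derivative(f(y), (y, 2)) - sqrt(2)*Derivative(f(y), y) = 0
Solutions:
 f(y) = C1 + C2*y^(1 - sqrt(2)/4)


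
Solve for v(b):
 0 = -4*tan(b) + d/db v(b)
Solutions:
 v(b) = C1 - 4*log(cos(b))


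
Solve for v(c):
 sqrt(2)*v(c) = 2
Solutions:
 v(c) = sqrt(2)


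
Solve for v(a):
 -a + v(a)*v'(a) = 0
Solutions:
 v(a) = -sqrt(C1 + a^2)
 v(a) = sqrt(C1 + a^2)


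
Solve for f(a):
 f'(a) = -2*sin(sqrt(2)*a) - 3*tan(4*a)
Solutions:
 f(a) = C1 + 3*log(cos(4*a))/4 + sqrt(2)*cos(sqrt(2)*a)


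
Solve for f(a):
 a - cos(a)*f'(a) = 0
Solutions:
 f(a) = C1 + Integral(a/cos(a), a)


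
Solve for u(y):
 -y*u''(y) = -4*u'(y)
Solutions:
 u(y) = C1 + C2*y^5


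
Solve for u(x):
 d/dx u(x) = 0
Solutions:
 u(x) = C1


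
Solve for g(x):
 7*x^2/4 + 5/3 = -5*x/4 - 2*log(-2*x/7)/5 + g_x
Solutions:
 g(x) = C1 + 7*x^3/12 + 5*x^2/8 + 2*x*log(-x)/5 + x*(-6*log(7) + 6*log(2) + 19)/15


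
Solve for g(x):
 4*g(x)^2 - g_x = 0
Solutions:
 g(x) = -1/(C1 + 4*x)


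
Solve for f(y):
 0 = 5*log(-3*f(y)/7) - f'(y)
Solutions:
 -Integral(1/(log(-_y) - log(7) + log(3)), (_y, f(y)))/5 = C1 - y
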